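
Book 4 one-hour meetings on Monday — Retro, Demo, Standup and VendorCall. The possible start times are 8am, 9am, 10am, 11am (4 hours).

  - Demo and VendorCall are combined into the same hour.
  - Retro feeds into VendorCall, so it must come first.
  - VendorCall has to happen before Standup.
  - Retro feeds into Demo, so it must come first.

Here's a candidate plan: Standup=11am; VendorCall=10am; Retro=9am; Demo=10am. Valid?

Yes, all constraints hold

Retro feeds into Demo, so it must come first — holds.
Demo and VendorCall are combined into the same hour — holds.
Retro feeds into VendorCall, so it must come first — holds.
VendorCall has to happen before Standup — holds.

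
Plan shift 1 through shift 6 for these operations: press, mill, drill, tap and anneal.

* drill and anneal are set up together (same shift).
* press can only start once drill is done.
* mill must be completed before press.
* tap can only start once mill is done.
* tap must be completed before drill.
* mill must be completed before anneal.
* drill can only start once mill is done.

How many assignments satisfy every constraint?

Splitting on press: it can be shift 4 (1), shift 5 (4), shift 6 (10). Listing each branch's schedules as (mill, drill, tap, anneal) by shift number:
press=shift 4: (1,3,2,3) — 1.
press=shift 5: (1,3,2,3) (1,4,2,4) (1,4,3,4) (2,4,3,4) — 4.
press=shift 6: (1,3,2,3) (1,4,2,4) (1,4,3,4) (1,5,2,5) (1,5,3,5) (1,5,4,5) (2,4,3,4) (2,5,3,5) (2,5,4,5) (3,5,4,5) — 10.
Summing: 1 + 4 + 10 = 15.

15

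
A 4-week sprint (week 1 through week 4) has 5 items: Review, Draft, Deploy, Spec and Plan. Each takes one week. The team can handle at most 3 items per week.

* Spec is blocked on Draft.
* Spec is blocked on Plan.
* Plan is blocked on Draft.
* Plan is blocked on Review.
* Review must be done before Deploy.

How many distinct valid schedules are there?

16

Splitting on Review: it can be week 1 (12), week 2 (4). Listing each branch's schedules as (Draft, Deploy, Spec, Plan) by week number:
Review=week 1: (1,2,3,2) (1,2,4,2) (1,2,4,3) (1,3,3,2) (1,3,4,2) (1,3,4,3) (1,4,3,2) (1,4,4,2) (1,4,4,3) (2,2,4,3) (2,3,4,3) (2,4,4,3) — 12.
Review=week 2: (1,3,4,3) (1,4,4,3) (2,3,4,3) (2,4,4,3) — 4.
Summing: 12 + 4 = 16.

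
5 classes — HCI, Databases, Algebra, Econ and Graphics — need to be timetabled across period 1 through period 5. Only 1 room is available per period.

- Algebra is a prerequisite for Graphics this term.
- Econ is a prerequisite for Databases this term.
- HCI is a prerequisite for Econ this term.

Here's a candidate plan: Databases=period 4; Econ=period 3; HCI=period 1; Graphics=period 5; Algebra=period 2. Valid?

Yes

Only 1 room is available per period — holds.
Algebra is a prerequisite for Graphics this term — holds.
HCI is a prerequisite for Econ this term — holds.
Econ is a prerequisite for Databases this term — holds.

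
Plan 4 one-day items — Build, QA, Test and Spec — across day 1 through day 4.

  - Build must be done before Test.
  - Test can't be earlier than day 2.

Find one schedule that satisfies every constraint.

Build=day 1; Spec=day 1; QA=day 1; Test=day 2

Checking: Build(day 1) before Test(day 2); Test=day 2 in [day 2,day 4].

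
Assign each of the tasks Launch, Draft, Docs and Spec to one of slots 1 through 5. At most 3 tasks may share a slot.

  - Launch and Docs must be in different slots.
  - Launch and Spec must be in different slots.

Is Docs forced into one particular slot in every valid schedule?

No

Docs can be 1 (e.g. Launch in 2; Docs in 1; Spec in 1; Draft in 1) or 2 (e.g. Draft -> 1; Launch -> 1; Docs -> 2; Spec -> 2).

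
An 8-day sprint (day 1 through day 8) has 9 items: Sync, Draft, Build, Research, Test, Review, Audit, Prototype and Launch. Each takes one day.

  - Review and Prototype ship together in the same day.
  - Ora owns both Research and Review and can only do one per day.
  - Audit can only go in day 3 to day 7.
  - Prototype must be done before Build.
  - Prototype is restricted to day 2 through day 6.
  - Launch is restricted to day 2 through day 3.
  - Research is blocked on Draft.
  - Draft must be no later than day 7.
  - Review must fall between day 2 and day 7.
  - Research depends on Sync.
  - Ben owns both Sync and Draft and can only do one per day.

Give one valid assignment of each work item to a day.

Launch -> day 2, Audit -> day 3, Draft -> day 1, Research -> day 3, Review -> day 2, Prototype -> day 2, Sync -> day 2, Build -> day 3, Test -> day 1

Checking: Prototype(day 2) before Build(day 3); Draft(day 1) before Research(day 3); Sync(day 2) before Research(day 3); Sync(day 2) != Draft(day 1); Research(day 3) != Review(day 2); Review = Prototype = day 2; Review=day 2 in [day 2,day 7]; Prototype=day 2 in [day 2,day 6]; Audit=day 3 in [day 3,day 7]; Launch=day 2 in [day 2,day 3]; Draft=day 1 in [day 1,day 7].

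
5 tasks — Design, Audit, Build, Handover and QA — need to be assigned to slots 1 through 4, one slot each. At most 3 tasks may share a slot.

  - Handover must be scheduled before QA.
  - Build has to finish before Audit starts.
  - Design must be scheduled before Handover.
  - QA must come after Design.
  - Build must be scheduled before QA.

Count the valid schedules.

23

Splitting on Design: it can be 1 (17), 2 (6). Listing each branch's schedules as (Audit, Build, Handover, QA):
Design=1: (2,1,2,3) (2,1,2,4) (2,1,3,4) (3,1,2,3) (3,1,2,4) (3,1,3,4) (3,2,2,3) (3,2,2,4) (3,2,3,4) (4,1,2,3) (4,1,2,4) (4,1,3,4) (4,2,2,3) (4,2,2,4) (4,2,3,4) (4,3,2,4) (4,3,3,4) — 17.
Design=2: (2,1,3,4) (3,1,3,4) (3,2,3,4) (4,1,3,4) (4,2,3,4) (4,3,3,4) — 6.
Summing: 17 + 6 = 23.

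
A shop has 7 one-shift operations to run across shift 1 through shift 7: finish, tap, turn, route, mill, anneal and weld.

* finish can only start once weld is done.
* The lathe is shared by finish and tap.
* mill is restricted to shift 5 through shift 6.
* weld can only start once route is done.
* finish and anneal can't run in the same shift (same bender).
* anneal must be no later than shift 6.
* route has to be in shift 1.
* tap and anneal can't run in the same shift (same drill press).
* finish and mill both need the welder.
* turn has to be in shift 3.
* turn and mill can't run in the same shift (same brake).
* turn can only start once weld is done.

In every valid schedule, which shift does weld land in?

route is fixed at shift 1 and must come before weld, so weld is at least shift 2.
turn is fixed at shift 3 and must come after weld, so weld is at most shift 2.
So weld must be shift 2.

shift 2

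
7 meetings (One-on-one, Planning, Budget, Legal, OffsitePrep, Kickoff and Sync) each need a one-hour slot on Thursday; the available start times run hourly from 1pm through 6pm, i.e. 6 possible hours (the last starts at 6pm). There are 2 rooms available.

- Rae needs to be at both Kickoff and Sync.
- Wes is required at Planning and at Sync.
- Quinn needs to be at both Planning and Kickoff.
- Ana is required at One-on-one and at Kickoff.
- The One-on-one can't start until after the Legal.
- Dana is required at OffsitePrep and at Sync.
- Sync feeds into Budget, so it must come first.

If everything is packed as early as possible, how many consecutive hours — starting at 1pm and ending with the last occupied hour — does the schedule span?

4

The precedence chain requires at least 2 distinct hours.
With at most 2 per hour and 7 meetings, at least 4 hours are needed.
4 works (last occupied hour: 4pm): for example Legal in 1pm, OffsitePrep in 3pm, Budget in 2pm, One-on-one in 2pm, Planning in 3pm, Kickoff in 4pm, Sync in 1pm.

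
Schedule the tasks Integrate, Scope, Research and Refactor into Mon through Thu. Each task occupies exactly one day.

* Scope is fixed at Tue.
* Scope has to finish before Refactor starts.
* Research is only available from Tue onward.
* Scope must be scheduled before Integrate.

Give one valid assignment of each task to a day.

Refactor=Wed, Scope=Tue, Research=Tue, Integrate=Wed

Checking: Scope(Tue) before Integrate(Wed); Scope(Tue) before Refactor(Wed); Scope=Tue in [Tue,Tue]; Research=Tue in [Tue,Thu].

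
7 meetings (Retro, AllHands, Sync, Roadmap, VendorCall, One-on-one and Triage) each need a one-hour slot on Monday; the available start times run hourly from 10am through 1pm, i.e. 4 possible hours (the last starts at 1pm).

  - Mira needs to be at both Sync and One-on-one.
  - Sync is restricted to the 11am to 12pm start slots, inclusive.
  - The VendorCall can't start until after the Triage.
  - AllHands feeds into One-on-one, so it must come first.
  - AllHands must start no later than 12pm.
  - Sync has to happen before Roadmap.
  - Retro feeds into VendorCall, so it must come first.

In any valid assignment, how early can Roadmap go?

Precedence pushes Roadmap to at least 12pm.
Roadmap at 12pm is achievable: Roadmap in 12pm, One-on-one in 12pm, Triage in 10am, AllHands in 10am, Retro in 10am, Sync in 11am, VendorCall in 11am.

12pm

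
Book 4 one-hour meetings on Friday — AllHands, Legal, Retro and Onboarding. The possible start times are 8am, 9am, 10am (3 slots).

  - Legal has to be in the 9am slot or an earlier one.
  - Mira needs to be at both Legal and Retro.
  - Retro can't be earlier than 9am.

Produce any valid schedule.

Onboarding=8am, AllHands=8am, Legal=8am, Retro=9am

Checking: Legal(8am) != Retro(9am); Legal=8am in [8am,9am]; Retro=9am in [9am,10am].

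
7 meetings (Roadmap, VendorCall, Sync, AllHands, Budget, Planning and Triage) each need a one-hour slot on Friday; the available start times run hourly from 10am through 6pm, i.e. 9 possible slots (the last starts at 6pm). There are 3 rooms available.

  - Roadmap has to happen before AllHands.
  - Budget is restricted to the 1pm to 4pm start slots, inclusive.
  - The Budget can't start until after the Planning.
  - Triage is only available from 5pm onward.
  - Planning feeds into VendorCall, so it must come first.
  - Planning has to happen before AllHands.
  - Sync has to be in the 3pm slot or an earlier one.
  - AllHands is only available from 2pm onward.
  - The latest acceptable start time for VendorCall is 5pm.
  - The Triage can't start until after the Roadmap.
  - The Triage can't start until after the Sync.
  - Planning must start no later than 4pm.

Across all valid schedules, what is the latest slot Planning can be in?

3pm

Planning's own window allows nothing later than 4pm; downstream work caps Planning at 3pm.
Planning at 3pm is achievable: VendorCall=4pm; AllHands=4pm; Budget=4pm; Sync=10am; Triage=5pm; Planning=3pm; Roadmap=10am.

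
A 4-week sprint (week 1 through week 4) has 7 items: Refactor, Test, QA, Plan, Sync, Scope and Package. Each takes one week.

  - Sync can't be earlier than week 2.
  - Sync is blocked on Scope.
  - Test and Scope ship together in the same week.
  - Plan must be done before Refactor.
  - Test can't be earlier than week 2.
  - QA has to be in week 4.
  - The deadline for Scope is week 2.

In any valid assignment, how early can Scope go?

Scope must be in the same week as Test, which can't be before week 2, so Scope is at least week 2; Scope's own window allows nothing later than week 2.
Scope at week 2 is achievable: Sync=week 3, Refactor=week 2, Plan=week 1, Package=week 1, Test=week 2, Scope=week 2, QA=week 4.

week 2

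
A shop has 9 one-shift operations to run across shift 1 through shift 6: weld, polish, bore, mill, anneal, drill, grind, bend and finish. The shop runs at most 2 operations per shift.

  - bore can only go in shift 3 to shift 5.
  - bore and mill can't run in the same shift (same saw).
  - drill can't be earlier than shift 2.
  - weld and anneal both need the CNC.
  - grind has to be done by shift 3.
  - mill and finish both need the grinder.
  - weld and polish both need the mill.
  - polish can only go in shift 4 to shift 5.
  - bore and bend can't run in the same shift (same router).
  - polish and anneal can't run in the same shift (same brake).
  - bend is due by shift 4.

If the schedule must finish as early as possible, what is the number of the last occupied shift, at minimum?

With at most 2 per shift and 9 operations, at least 5 shifts are needed.
polish can't be placed before shift 4, so the schedule must run through at least shift 4.
5 works (last occupied shift: shift 5): for example weld=shift 2; anneal=shift 3; grind=shift 1; drill=shift 2; bend=shift 1; mill=shift 4; polish=shift 4; bore=shift 3; finish=shift 5.

5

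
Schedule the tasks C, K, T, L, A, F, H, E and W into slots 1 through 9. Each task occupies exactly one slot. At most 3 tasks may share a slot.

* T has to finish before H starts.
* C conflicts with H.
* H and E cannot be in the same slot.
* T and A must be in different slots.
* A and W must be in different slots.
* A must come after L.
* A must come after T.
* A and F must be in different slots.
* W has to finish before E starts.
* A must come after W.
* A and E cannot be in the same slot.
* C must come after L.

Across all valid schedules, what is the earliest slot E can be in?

Precedence pushes E to at least 2.
E at 2 is achievable: E=2; H=3; A=3; T=1; F=4; K=2; C=2; W=1; L=1.

2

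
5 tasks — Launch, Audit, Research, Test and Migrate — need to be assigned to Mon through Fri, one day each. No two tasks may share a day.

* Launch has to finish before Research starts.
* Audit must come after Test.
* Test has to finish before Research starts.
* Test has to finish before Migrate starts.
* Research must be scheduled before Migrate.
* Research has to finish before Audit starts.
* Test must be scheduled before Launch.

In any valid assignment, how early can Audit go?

Thu

Precedence pushes Audit to at least Thu.
Audit at Thu is achievable: Research in Wed; Test in Mon; Migrate in Fri; Audit in Thu; Launch in Tue.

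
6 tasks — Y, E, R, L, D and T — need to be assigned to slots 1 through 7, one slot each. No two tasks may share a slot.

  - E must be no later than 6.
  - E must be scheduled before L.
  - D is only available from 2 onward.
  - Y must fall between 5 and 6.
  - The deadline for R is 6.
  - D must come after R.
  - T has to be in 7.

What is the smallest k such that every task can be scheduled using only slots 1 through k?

The precedence chain requires at least 2 distinct slots.
With at most 1 per slot and 6 tasks, at least 6 slots are needed.
T can't be placed before 7, so the schedule must run through at least slot 7.
7 works (last occupied slot: 7): for example E in 1; T in 7; L in 4; D in 3; R in 2; Y in 5.

7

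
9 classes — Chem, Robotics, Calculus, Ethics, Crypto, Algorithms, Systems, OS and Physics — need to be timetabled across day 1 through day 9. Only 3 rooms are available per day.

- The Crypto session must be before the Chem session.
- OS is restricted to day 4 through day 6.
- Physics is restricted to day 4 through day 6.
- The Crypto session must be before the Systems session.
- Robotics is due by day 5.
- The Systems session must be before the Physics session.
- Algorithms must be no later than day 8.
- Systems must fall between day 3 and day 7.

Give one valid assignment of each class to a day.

Physics in day 4; Crypto in day 1; Ethics in day 2; Algorithms in day 1; Chem in day 2; Systems in day 3; Robotics in day 1; Calculus in day 2; OS in day 4

Checking: Systems(day 3) before Physics(day 4); Crypto(day 1) before Systems(day 3); Crypto(day 1) before Chem(day 2); Robotics=day 1 in [day 1,day 5]; OS=day 4 in [day 4,day 6]; Physics=day 4 in [day 4,day 6]; Systems=day 3 in [day 3,day 7]; Algorithms=day 1 in [day 1,day 8]; max 3 per day (cap 3).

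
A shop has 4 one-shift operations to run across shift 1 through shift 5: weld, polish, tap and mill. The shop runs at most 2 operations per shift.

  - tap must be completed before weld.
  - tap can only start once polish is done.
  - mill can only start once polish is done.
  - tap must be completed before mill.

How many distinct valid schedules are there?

Splitting on weld: it can be shift 3 (3), shift 4 (7), shift 5 (10). Listing each branch's schedules as (polish, tap, mill) by shift number:
weld=shift 3: (1,2,3) (1,2,4) (1,2,5) — 3.
weld=shift 4: (1,2,3) (1,2,4) (1,2,5) (1,3,4) (1,3,5) (2,3,4) (2,3,5) — 7.
weld=shift 5: (1,2,3) (1,2,4) (1,2,5) (1,3,4) (1,3,5) (1,4,5) (2,3,4) (2,3,5) (2,4,5) (3,4,5) — 10.
Summing: 3 + 7 + 10 = 20.

20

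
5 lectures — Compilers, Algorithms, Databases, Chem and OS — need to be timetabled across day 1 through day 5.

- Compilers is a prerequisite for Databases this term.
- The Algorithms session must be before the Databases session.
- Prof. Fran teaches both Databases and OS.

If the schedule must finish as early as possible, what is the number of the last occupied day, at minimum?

2

The precedence chain requires at least 2 distinct days.
2 works (last occupied day: day 2): for example Algorithms -> day 1, OS -> day 1, Databases -> day 2, Compilers -> day 1, Chem -> day 1.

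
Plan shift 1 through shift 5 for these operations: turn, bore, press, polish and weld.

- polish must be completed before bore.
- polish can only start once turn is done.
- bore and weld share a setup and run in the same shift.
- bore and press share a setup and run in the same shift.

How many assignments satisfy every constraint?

10

Splitting on turn: it can be shift 1 (6), shift 2 (3), shift 3 (1). Listing each branch's schedules as (bore, press, polish, weld) by shift number:
turn=shift 1: (3,3,2,3) (4,4,2,4) (4,4,3,4) (5,5,2,5) (5,5,3,5) (5,5,4,5) — 6.
turn=shift 2: (4,4,3,4) (5,5,3,5) (5,5,4,5) — 3.
turn=shift 3: (5,5,4,5) — 1.
Summing: 6 + 3 + 1 = 10.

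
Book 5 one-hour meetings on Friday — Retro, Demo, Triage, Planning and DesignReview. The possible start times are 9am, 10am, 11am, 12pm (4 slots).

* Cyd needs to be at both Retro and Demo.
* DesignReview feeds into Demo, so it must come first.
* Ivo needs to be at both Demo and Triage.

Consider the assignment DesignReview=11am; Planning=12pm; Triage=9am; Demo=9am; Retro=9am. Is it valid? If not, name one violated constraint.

Ivo needs to be at both Demo and Triage — violated.
DesignReview feeds into Demo, so it must come first — violated.
Cyd needs to be at both Retro and Demo — violated.

No. Cyd needs to be at both Retro and Demo is not satisfied.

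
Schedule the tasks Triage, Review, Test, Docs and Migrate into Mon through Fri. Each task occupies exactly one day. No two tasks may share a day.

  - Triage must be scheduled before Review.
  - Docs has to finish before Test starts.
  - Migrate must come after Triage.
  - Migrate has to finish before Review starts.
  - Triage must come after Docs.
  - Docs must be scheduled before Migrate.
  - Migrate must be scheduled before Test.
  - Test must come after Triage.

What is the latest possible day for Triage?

Tue

Precedence pushes Triage to at least Tue; downstream work caps Triage at Wed.
Triage at Tue is achievable: Test=Thu; Migrate=Wed; Docs=Mon; Review=Fri; Triage=Tue.
Nothing later works — the capacity limit rule out every day after Tue.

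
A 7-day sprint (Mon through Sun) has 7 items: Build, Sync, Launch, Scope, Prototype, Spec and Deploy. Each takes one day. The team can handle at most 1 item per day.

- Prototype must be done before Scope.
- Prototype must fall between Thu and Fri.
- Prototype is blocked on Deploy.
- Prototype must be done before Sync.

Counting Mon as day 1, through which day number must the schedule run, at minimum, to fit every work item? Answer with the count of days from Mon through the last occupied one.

The precedence chain requires at least 3 distinct days.
With at most 1 per day and 7 work items, at least 7 days are needed.
Propagating the time windows through the other constraints, Sync can't land before Fri — that is day 5 counting from Mon — so the schedule must run through at least 5 days.
7 works (last occupied day: Sun): for example Deploy -> Mon, Launch -> Wed, Build -> Tue, Prototype -> Thu, Scope -> Sat, Sync -> Fri, Spec -> Sun.

7 days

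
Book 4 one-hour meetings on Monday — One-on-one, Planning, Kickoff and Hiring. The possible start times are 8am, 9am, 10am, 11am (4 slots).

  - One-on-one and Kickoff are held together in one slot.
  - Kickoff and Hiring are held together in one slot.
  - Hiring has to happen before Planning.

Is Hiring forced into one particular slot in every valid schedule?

No

Hiring can be 8am (e.g. Hiring -> 8am, Planning -> 9am, Kickoff -> 8am, One-on-one -> 8am) or 9am (e.g. Planning in 10am, Kickoff in 9am, One-on-one in 9am, Hiring in 9am).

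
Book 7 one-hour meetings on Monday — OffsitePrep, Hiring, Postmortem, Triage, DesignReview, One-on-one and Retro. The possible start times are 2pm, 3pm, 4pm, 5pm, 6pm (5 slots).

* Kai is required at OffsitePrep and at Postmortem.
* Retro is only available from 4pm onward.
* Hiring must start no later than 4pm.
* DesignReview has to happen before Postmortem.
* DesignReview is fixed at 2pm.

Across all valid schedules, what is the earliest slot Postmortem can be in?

3pm

Precedence pushes Postmortem to at least 3pm.
Postmortem at 3pm is achievable: Retro -> 4pm; DesignReview -> 2pm; Hiring -> 2pm; OffsitePrep -> 2pm; Postmortem -> 3pm; One-on-one -> 2pm; Triage -> 2pm.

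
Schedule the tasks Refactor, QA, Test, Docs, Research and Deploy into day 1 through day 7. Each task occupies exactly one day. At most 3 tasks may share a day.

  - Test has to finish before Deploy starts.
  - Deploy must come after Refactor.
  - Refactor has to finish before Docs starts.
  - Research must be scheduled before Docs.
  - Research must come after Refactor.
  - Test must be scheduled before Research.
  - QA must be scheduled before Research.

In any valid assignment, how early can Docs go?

day 3

Precedence pushes Docs to at least day 3.
Docs at day 3 is achievable: Refactor in day 1; Research in day 2; Deploy in day 2; QA in day 1; Test in day 1; Docs in day 3.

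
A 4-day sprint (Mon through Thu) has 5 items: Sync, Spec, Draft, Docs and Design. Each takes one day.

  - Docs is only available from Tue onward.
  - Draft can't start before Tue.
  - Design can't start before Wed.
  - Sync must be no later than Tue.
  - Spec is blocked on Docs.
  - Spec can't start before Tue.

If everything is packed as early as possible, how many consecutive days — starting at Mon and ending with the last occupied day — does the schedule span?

3

The precedence chain requires at least 2 distinct days.
Design can't be placed before Wed — that is day 3 counting from Mon — so the schedule must run through at least 3 days.
3 works (last occupied day: Wed): for example Sync=Mon; Design=Wed; Docs=Tue; Draft=Tue; Spec=Wed.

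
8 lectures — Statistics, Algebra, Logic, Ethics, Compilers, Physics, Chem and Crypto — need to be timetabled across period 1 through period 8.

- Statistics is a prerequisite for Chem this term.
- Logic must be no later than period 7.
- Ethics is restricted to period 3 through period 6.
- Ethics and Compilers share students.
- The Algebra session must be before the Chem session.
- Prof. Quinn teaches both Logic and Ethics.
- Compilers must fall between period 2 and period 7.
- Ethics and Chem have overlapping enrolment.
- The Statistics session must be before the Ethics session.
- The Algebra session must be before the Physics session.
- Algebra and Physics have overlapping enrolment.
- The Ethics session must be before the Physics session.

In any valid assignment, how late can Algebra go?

period 7

Downstream work caps Algebra at period 7.
Algebra at period 7 is achievable: Logic=period 1; Statistics=period 1; Chem=period 8; Crypto=period 1; Physics=period 8; Ethics=period 3; Algebra=period 7; Compilers=period 2.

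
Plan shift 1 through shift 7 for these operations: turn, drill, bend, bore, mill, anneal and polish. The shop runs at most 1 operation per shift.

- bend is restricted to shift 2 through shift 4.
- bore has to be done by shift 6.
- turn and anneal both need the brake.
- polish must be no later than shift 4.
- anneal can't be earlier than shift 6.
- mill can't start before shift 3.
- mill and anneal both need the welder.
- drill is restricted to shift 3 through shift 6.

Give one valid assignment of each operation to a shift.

turn -> shift 7; bend -> shift 2; bore -> shift 5; mill -> shift 4; polish -> shift 1; anneal -> shift 6; drill -> shift 3

Checking: mill(shift 4) != anneal(shift 6); turn(shift 7) != anneal(shift 6); bend=shift 2 in [shift 2,shift 4]; anneal=shift 6 in [shift 6,shift 7]; drill=shift 3 in [shift 3,shift 6]; mill=shift 4 in [shift 3,shift 7]; bore=shift 5 in [shift 1,shift 6]; polish=shift 1 in [shift 1,shift 4]; max 1 per shift (cap 1).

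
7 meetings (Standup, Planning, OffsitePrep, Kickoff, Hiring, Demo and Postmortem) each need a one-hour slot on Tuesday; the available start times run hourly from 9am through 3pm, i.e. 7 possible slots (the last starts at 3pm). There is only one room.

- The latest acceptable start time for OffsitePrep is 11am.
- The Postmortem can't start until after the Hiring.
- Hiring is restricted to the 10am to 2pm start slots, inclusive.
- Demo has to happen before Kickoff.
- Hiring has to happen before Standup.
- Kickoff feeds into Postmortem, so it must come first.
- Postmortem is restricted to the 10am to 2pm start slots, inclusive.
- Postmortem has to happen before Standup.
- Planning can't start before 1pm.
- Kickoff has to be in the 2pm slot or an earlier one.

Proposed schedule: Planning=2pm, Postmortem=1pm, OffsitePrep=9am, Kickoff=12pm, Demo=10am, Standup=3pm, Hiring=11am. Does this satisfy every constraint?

Yes, all constraints hold

Postmortem has to happen before Standup — holds.
The Postmortem can't start until after the Hiring — holds.
There is only one room — holds.
Postmortem is restricted to the 10am to 2pm start slots, inclusive — holds.
Kickoff feeds into Postmortem, so it must come first — holds.
Hiring has to happen before Standup — holds.
Planning can't start before 1pm — holds.
Kickoff has to be in the 2pm slot or an earlier one — holds.
The latest acceptable start time for OffsitePrep is 11am — holds.
Hiring is restricted to the 10am to 2pm start slots, inclusive — holds.
Demo has to happen before Kickoff — holds.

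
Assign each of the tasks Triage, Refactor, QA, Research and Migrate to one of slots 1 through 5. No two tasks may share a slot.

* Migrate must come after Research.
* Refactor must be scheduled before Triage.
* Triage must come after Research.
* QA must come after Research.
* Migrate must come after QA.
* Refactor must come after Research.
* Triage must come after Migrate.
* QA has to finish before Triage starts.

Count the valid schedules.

3

Enumerating: Refactor=4, Research=1, Triage=5, QA=2, Migrate=3 | Migrate=4, QA=2, Triage=5, Research=1, Refactor=3 | Research in 1; Migrate in 4; Triage in 5; QA in 3; Refactor in 2.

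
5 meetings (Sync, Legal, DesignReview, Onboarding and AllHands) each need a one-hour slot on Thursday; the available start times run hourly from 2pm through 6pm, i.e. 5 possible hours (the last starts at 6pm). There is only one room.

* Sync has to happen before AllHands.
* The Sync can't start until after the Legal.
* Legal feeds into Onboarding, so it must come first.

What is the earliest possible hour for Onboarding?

3pm

Precedence pushes Onboarding to at least 3pm.
Onboarding at 3pm is achievable: DesignReview in 6pm, Onboarding in 3pm, Sync in 4pm, Legal in 2pm, AllHands in 5pm.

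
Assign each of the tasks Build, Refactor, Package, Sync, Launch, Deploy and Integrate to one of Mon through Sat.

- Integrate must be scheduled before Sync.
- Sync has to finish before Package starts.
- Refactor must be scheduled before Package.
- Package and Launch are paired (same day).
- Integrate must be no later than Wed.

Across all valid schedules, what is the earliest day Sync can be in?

Tue

Precedence pushes Sync to at least Tue; downstream work caps Sync at Fri.
Sync at Tue is achievable: Integrate=Mon, Build=Mon, Package=Wed, Deploy=Mon, Sync=Tue, Launch=Wed, Refactor=Mon.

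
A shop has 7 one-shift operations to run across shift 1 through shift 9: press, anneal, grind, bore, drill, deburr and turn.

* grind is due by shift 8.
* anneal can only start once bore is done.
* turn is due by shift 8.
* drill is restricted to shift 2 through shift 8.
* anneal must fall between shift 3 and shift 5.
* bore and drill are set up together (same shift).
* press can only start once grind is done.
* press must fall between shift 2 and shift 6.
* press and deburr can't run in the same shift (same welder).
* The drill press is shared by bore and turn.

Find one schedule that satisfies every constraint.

drill=shift 2; deburr=shift 1; turn=shift 1; anneal=shift 3; grind=shift 1; press=shift 2; bore=shift 2

Checking: bore(shift 2) before anneal(shift 3); grind(shift 1) before press(shift 2); bore(shift 2) != turn(shift 1); press(shift 2) != deburr(shift 1); bore = drill = shift 2; press=shift 2 in [shift 2,shift 6]; grind=shift 1 in [shift 1,shift 8]; anneal=shift 3 in [shift 3,shift 5]; drill=shift 2 in [shift 2,shift 8]; turn=shift 1 in [shift 1,shift 8].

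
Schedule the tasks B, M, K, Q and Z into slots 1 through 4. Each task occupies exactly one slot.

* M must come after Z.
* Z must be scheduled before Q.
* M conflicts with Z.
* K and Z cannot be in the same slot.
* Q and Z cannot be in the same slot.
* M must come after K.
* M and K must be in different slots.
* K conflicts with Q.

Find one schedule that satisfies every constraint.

Z in 1, K in 2, Q in 3, M in 3, B in 1

Checking: Z(1) before M(3); Z(1) before Q(3); K(2) before M(3); K(2) != Q(3); M(3) != Z(1); K(2) != Z(1); M(3) != K(2); Q(3) != Z(1).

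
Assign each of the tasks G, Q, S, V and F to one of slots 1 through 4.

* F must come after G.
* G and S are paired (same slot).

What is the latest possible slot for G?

Downstream work caps G at 3.
G at 3 is achievable: G=3; Q=1; F=4; S=3; V=1.

3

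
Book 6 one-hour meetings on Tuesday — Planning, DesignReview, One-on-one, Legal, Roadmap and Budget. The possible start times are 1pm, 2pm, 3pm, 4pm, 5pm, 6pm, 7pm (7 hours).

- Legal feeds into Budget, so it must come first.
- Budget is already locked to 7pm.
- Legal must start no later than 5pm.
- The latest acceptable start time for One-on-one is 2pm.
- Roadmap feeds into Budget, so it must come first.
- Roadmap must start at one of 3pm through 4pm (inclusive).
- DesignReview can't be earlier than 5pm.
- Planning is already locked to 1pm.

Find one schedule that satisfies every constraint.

Legal=1pm, Roadmap=3pm, Planning=1pm, One-on-one=1pm, DesignReview=5pm, Budget=7pm

Checking: Roadmap(3pm) before Budget(7pm); Legal(1pm) before Budget(7pm); Legal=1pm in [1pm,5pm]; Budget=7pm in [7pm,7pm]; Roadmap=3pm in [3pm,4pm]; Planning=1pm in [1pm,1pm]; One-on-one=1pm in [1pm,2pm]; DesignReview=5pm in [5pm,7pm].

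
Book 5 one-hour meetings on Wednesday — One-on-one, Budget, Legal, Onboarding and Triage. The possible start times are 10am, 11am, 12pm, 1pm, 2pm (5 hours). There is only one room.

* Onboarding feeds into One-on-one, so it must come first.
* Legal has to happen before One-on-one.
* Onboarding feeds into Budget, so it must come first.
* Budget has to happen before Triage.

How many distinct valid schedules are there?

Splitting on One-on-one: it can be 12pm (2), 1pm (3), 2pm (4). Listing each branch's schedules as (Budget, Legal, Onboarding, Triage):
One-on-one=12pm: (1pm,10am,11am,2pm) (1pm,11am,10am,2pm) — 2.
One-on-one=1pm: (11am,12pm,10am,2pm) (12pm,10am,11am,2pm) (12pm,11am,10am,2pm) — 3.
One-on-one=2pm: (11am,12pm,10am,1pm) (11am,1pm,10am,12pm) (12pm,10am,11am,1pm) (12pm,11am,10am,1pm) — 4.
Summing: 2 + 3 + 4 = 9.

9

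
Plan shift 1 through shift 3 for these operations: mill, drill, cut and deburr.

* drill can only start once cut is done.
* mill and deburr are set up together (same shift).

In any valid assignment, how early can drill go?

Precedence pushes drill to at least shift 2.
drill at shift 2 is achievable: cut in shift 1, deburr in shift 1, drill in shift 2, mill in shift 1.

shift 2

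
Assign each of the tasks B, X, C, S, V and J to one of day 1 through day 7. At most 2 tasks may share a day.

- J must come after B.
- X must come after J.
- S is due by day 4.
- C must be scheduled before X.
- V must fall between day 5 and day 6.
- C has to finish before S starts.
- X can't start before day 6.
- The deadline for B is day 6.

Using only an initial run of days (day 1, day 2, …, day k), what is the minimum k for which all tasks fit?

6 days

The precedence chain requires at least 3 distinct days.
With at most 2 per day and 6 tasks, at least 3 days are needed.
X can't be placed before day 6, so the schedule must run through at least day 6.
6 works (last occupied day: day 6): for example X=day 6; S=day 2; V=day 5; B=day 1; C=day 1; J=day 2.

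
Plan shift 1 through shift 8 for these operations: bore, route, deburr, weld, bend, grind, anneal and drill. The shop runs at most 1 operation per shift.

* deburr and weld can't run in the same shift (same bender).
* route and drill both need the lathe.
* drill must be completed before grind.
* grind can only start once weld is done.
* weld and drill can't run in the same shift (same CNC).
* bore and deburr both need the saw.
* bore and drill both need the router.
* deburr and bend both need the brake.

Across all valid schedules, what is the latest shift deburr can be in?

shift 8

deburr at shift 8 is achievable: grind -> shift 3; deburr -> shift 8; drill -> shift 2; bend -> shift 6; bore -> shift 4; route -> shift 5; weld -> shift 1; anneal -> shift 7.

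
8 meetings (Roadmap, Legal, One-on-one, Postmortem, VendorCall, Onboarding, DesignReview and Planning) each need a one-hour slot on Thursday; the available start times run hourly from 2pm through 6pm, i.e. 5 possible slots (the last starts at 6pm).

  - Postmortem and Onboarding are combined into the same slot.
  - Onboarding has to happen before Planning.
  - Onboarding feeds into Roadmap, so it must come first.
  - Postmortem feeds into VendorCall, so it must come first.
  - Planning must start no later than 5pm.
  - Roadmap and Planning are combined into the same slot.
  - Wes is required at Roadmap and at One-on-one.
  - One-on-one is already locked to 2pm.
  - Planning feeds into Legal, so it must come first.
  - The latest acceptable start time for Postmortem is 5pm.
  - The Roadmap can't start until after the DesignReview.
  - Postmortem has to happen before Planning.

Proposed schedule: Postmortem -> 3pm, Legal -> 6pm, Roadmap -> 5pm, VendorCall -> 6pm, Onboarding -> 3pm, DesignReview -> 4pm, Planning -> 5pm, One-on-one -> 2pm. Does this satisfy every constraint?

Postmortem and Onboarding are combined into the same slot — holds.
Wes is required at Roadmap and at One-on-one — holds.
Planning feeds into Legal, so it must come first — holds.
Postmortem has to happen before Planning — holds.
One-on-one is already locked to 2pm — holds.
Postmortem feeds into VendorCall, so it must come first — holds.
Onboarding feeds into Roadmap, so it must come first — holds.
The Roadmap can't start until after the DesignReview — holds.
Onboarding has to happen before Planning — holds.
The latest acceptable start time for Postmortem is 5pm — holds.
Roadmap and Planning are combined into the same slot — holds.
Planning must start no later than 5pm — holds.

Valid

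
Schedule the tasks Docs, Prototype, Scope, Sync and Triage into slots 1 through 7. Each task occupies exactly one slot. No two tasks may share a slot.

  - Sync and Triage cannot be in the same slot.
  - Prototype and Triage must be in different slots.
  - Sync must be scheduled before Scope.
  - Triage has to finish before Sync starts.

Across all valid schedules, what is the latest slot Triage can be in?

5

Downstream work caps Triage at 5.
Triage at 5 is achievable: Prototype -> 2, Sync -> 6, Docs -> 1, Scope -> 7, Triage -> 5.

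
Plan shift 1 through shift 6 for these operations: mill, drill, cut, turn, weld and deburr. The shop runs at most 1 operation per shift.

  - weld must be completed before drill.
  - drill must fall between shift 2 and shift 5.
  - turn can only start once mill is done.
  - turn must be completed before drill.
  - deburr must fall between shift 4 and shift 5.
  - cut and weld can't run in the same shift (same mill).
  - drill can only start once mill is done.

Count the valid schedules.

6

Splitting on mill: it can be shift 1 (4), shift 2 (2). Listing each branch's schedules as (drill, cut, turn, weld, deburr) by shift number:
mill=shift 1: (4,6,2,3,5) (4,6,3,2,5) (5,6,2,3,4) (5,6,3,2,4) — 4.
mill=shift 2: (4,6,3,1,5) (5,6,3,1,4) — 2.
Summing: 4 + 2 = 6.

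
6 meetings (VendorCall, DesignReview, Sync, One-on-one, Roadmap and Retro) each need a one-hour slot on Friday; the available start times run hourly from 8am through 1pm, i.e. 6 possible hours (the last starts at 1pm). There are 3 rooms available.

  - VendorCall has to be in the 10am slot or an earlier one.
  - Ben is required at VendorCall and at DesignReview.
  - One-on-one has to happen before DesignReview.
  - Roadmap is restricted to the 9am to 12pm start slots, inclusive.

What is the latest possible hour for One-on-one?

12pm

Downstream work caps One-on-one at 12pm.
One-on-one at 12pm is achievable: Retro in 8am, One-on-one in 12pm, DesignReview in 1pm, Sync in 8am, VendorCall in 8am, Roadmap in 9am.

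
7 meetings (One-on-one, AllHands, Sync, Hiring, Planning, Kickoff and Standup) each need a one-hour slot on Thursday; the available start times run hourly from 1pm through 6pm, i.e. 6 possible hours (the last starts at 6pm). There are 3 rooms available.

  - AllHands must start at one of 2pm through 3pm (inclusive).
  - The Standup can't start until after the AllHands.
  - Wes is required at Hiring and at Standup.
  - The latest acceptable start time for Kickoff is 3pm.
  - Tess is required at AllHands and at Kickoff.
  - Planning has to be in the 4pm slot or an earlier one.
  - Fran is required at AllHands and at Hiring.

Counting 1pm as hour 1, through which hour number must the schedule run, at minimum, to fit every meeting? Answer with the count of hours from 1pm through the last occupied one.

3 hours

The precedence chain requires at least 2 distinct hours.
With at most 3 per hour and 7 meetings, at least 3 hours are needed.
Propagating the time windows through the other constraints, Standup can't land before 3pm — that is hour 3 counting from 1pm — so the schedule must run through at least 3 hours.
3 works (last occupied hour: 3pm): for example Sync in 1pm, Planning in 2pm, Hiring in 1pm, One-on-one in 1pm, Standup in 3pm, Kickoff in 3pm, AllHands in 2pm.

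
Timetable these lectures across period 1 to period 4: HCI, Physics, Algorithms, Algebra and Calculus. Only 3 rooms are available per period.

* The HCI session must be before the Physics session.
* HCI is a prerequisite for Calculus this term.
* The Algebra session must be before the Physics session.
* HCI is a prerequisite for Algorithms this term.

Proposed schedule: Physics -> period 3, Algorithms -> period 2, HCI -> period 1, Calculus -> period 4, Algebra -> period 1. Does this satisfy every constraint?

Yes, all constraints hold

The Algebra session must be before the Physics session — holds.
HCI is a prerequisite for Calculus this term — holds.
Only 3 rooms are available per period — holds.
HCI is a prerequisite for Algorithms this term — holds.
The HCI session must be before the Physics session — holds.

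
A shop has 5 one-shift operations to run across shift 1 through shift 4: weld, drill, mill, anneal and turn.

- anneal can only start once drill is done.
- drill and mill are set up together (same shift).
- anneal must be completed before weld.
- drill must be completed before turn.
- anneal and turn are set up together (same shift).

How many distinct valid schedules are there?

Enumerating: weld -> shift 3; anneal -> shift 2; mill -> shift 1; drill -> shift 1; turn -> shift 2 | drill -> shift 1, turn -> shift 2, mill -> shift 1, weld -> shift 4, anneal -> shift 2 | anneal=shift 3, weld=shift 4, turn=shift 3, mill=shift 1, drill=shift 1 | weld in shift 4; anneal in shift 3; turn in shift 3; mill in shift 2; drill in shift 2.

4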